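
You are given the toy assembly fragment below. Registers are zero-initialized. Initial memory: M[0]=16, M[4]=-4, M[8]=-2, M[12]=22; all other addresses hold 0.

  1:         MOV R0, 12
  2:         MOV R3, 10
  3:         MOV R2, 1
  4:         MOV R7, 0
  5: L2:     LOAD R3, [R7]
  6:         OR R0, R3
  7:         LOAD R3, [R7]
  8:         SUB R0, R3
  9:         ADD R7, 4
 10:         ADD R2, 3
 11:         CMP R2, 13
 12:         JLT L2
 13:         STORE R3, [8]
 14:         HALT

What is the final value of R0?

R0=12
R3=10
R2=1
R7=0
R3=M[0]=16
R0=12|16=28
R3=M[0]=16
R0=28-16=12
R7=0+4=4
R2=1+3=4
CMP R2, 13  (cmp 4,13)
JLT L2: taken
R3=M[4]=-4
R0=12|(-4)=-4
R3=M[4]=-4
R0=(-4)-(-4)=0
R7=4+4=8
R2=4+3=7
CMP R2, 13  (cmp 7,13)
JLT L2: taken
R3=M[8]=-2
R0=0|(-2)=-2
R3=M[8]=-2
R0=(-2)-(-2)=0
R7=8+4=12
R2=7+3=10
CMP R2, 13  (cmp 10,13)
JLT L2: taken
R3=M[12]=22
R0=0|22=22
R3=M[12]=22
R0=22-22=0
R7=12+4=16
R2=10+3=13
CMP R2, 13  (cmp 13,13)
JLT L2: not taken
STORE R3, [8] → M[8]=22
halt.

0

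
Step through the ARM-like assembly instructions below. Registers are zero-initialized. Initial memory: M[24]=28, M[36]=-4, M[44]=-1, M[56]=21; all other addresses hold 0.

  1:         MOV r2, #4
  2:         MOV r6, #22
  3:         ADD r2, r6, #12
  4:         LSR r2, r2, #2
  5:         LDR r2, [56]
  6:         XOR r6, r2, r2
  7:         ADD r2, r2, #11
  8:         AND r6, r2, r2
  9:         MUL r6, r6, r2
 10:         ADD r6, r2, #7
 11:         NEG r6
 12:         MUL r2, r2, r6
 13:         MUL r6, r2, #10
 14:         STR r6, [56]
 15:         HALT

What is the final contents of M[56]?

-12480

MOV r2, #4 → r2=4
MOV r6, #22 → r6=22
ADD r2, r6, #12 → r2=22+12=34
LSR r2, r2, #2 → r2=34>>2=8
LDR r2, [56] → r2=M[56]=21
XOR r6, r2, r2 → r6=21^21=0
ADD r2, r2, #11 → r2=21+11=32
AND r6, r2, r2 → r6=32&32=32
MUL r6, r6, r2 → r6=32*32=1024
ADD r6, r2, #7 → r6=32+7=39
NEG r6 → r6=-(39)=-39
MUL r2, r2, r6 → r2=32*(-39)=-1248
MUL r6, r2, #10 → r6=(-1248)*10=-12480
STR r6, [56] → M[56]=-12480
halt.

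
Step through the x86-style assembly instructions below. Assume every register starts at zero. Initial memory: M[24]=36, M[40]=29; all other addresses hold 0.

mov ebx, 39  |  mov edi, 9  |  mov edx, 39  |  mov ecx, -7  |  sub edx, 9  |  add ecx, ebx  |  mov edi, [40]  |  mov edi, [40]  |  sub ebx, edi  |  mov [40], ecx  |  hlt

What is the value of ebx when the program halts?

10

mov ebx, 39 → ebx=39
mov edi, 9 → edi=9
mov edx, 39 → edx=39
mov ecx, -7 → ecx=-7
sub edx, 9 → edx=39-9=30
add ecx, ebx → ecx=(-7)+39=32
mov edi, [40] → edi=M[40]=29
mov edi, [40] → edi=M[40]=29
sub ebx, edi → ebx=39-29=10
mov [40], ecx → M[40]=32
halt.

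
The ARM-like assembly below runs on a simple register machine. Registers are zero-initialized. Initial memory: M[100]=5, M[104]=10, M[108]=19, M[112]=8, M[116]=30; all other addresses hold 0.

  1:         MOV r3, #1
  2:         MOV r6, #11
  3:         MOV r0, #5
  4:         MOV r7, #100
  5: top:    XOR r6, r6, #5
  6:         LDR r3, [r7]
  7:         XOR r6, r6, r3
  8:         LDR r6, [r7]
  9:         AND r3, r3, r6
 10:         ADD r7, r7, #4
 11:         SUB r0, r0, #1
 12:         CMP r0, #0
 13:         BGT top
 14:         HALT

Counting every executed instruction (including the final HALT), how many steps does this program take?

MOV r3, #1 → r3=1
MOV r6, #11 → r6=11
MOV r0, #5 → r0=5
MOV r7, #100 → r7=100
XOR r6, r6, #5 → r6=11^5=14
LDR r3, [r7] → r3=M[100]=5
XOR r6, r6, r3 → r6=14^5=11
LDR r6, [r7] → r6=M[100]=5
AND r3, r3, r6 → r3=5&5=5
ADD r7, r7, #4 → r7=100+4=104
SUB r0, r0, #1 → r0=5-1=4
CMP r0, #0  (cmp 4,0)
BGT top: taken
XOR r6, r6, #5 → r6=5^5=0
LDR r3, [r7] → r3=M[104]=10
XOR r6, r6, r3 → r6=0^10=10
LDR r6, [r7] → r6=M[104]=10
AND r3, r3, r6 → r3=10&10=10
ADD r7, r7, #4 → r7=104+4=108
SUB r0, r0, #1 → r0=4-1=3
CMP r0, #0  (cmp 3,0)
BGT top: taken
XOR r6, r6, #5 → r6=10^5=15
LDR r3, [r7] → r3=M[108]=19
XOR r6, r6, r3 → r6=15^19=28
LDR r6, [r7] → r6=M[108]=19
AND r3, r3, r6 → r3=19&19=19
ADD r7, r7, #4 → r7=108+4=112
SUB r0, r0, #1 → r0=3-1=2
CMP r0, #0  (cmp 2,0)
BGT top: taken
XOR r6, r6, #5 → r6=19^5=22
LDR r3, [r7] → r3=M[112]=8
XOR r6, r6, r3 → r6=22^8=30
LDR r6, [r7] → r6=M[112]=8
AND r3, r3, r6 → r3=8&8=8
ADD r7, r7, #4 → r7=112+4=116
SUB r0, r0, #1 → r0=2-1=1
CMP r0, #0  (cmp 1,0)
BGT top: taken
XOR r6, r6, #5 → r6=8^5=13
LDR r3, [r7] → r3=M[116]=30
XOR r6, r6, r3 → r6=13^30=19
LDR r6, [r7] → r6=M[116]=30
AND r3, r3, r6 → r3=30&30=30
ADD r7, r7, #4 → r7=116+4=120
SUB r0, r0, #1 → r0=1-1=0
CMP r0, #0  (cmp 0,0)
BGT top: not taken
halt.
Total executed instructions: 50.

50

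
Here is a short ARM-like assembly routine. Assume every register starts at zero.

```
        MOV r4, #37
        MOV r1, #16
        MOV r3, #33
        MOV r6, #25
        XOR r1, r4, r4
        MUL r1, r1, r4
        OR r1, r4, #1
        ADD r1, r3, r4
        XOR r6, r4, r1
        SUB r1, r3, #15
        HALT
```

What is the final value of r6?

99

after MOV r4, #37: r4=37
after MOV r1, #16: r1=16
after MOV r3, #33: r3=33
after MOV r6, #25: r6=25
after XOR r1, r4, r4: r1=37^37=0
after MUL r1, r1, r4: r1=0*37=0
after OR r1, r4, #1: r1=37|1=37
after ADD r1, r3, r4: r1=33+37=70
after XOR r6, r4, r1: r6=37^70=99
after SUB r1, r3, #15: r1=33-15=18
halt.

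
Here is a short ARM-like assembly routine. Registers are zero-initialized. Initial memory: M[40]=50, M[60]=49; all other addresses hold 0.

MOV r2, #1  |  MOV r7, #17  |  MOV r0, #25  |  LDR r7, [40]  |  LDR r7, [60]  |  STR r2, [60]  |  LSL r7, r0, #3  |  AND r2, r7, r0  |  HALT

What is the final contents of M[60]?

1

after MOV r2, #1: r2=1
after MOV r7, #17: r7=17
after MOV r0, #25: r0=25
after LDR r7, [40]: r7=M[40]=50
after LDR r7, [60]: r7=M[60]=49
STR r2, [60] → M[60]=1
after LSL r7, r0, #3: r7=25<<3=200
after AND r2, r7, r0: r2=200&25=8
halt.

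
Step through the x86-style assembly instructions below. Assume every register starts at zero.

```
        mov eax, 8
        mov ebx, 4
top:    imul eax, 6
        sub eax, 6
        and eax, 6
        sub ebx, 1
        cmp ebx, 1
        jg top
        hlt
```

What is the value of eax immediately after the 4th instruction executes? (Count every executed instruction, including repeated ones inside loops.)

42

mov eax, 8 → eax=8
mov ebx, 4 → ebx=4
imul eax, 6 → eax=8*6=48
sub eax, 6 → eax=48-6=42
After step 4: eax = 42.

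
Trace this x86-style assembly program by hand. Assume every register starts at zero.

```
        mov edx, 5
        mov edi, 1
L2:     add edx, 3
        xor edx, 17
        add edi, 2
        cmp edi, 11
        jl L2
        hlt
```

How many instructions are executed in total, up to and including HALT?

after mov edx, 5: edx=5
after mov edi, 1: edi=1
after add edx, 3: edx=5+3=8
after xor edx, 17: edx=8^17=25
after add edi, 2: edi=1+2=3
cmp edi, 11  (cmp 3,11)
jl L2: taken
after add edx, 3: edx=25+3=28
after xor edx, 17: edx=28^17=13
after add edi, 2: edi=3+2=5
cmp edi, 11  (cmp 5,11)
jl L2: taken
after add edx, 3: edx=13+3=16
after xor edx, 17: edx=16^17=1
after add edi, 2: edi=5+2=7
cmp edi, 11  (cmp 7,11)
jl L2: taken
after add edx, 3: edx=1+3=4
after xor edx, 17: edx=4^17=21
after add edi, 2: edi=7+2=9
cmp edi, 11  (cmp 9,11)
jl L2: taken
after add edx, 3: edx=21+3=24
after xor edx, 17: edx=24^17=9
after add edi, 2: edi=9+2=11
cmp edi, 11  (cmp 11,11)
jl L2: not taken
halt.
Total executed instructions: 28.

28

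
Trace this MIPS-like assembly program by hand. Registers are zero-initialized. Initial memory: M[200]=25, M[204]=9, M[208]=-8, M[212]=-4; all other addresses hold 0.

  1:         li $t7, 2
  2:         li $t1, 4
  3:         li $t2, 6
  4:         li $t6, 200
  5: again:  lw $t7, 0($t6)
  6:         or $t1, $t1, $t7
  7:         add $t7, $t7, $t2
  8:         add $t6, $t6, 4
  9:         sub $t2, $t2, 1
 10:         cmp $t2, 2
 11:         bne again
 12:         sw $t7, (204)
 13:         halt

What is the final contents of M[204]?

li $t7, 2 → $t7=2
li $t1, 4 → $t1=4
li $t2, 6 → $t2=6
li $t6, 200 → $t6=200
lw $t7, 0($t6) → $t7=M[200]=25
or $t1, $t1, $t7 → $t1=4|25=29
add $t7, $t7, $t2 → $t7=25+6=31
add $t6, $t6, 4 → $t6=200+4=204
sub $t2, $t2, 1 → $t2=6-1=5
cmp $t2, 2  (cmp 5,2)
bne again: taken
lw $t7, 0($t6) → $t7=M[204]=9
or $t1, $t1, $t7 → $t1=29|9=29
add $t7, $t7, $t2 → $t7=9+5=14
add $t6, $t6, 4 → $t6=204+4=208
sub $t2, $t2, 1 → $t2=5-1=4
cmp $t2, 2  (cmp 4,2)
bne again: taken
lw $t7, 0($t6) → $t7=M[208]=-8
or $t1, $t1, $t7 → $t1=29|(-8)=-3
add $t7, $t7, $t2 → $t7=(-8)+4=-4
add $t6, $t6, 4 → $t6=208+4=212
sub $t2, $t2, 1 → $t2=4-1=3
cmp $t2, 2  (cmp 3,2)
bne again: taken
lw $t7, 0($t6) → $t7=M[212]=-4
or $t1, $t1, $t7 → $t1=(-3)|(-4)=-3
add $t7, $t7, $t2 → $t7=(-4)+3=-1
add $t6, $t6, 4 → $t6=212+4=216
sub $t2, $t2, 1 → $t2=3-1=2
cmp $t2, 2  (cmp 2,2)
bne again: not taken
sw $t7, (204) → M[204]=-1
halt.

-1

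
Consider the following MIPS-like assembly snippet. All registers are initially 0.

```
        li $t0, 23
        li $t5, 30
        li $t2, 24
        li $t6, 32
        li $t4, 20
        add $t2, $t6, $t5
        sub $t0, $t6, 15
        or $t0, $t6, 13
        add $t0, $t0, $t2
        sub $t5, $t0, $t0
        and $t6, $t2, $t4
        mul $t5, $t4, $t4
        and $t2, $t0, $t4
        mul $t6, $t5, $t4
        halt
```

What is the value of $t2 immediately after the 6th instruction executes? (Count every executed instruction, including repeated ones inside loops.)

$t0=23
$t5=30
$t2=24
$t6=32
$t4=20
$t2=32+30=62
After step 6: $t2 = 62.

62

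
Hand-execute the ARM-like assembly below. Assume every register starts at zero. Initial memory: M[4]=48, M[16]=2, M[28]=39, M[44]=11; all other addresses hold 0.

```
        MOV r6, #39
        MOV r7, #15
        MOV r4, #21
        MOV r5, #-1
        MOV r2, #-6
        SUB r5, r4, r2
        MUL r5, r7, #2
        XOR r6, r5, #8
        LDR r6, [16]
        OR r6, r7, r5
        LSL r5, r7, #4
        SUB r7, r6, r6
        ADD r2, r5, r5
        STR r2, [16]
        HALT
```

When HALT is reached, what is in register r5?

r6=39
r7=15
r4=21
r5=-1
r2=-6
r5=21-(-6)=27
r5=15*2=30
r6=30^8=22
r6=M[16]=2
r6=15|30=31
r5=15<<4=240
r7=31-31=0
r2=240+240=480
STR r2, [16] → M[16]=480
halt.

240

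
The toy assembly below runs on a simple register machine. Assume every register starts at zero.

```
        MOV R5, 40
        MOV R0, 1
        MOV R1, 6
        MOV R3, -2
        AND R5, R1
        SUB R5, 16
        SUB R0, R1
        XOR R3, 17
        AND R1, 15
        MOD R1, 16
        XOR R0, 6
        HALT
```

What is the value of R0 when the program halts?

-3

R5=40
R0=1
R1=6
R3=-2
R5=40&6=0
R5=0-16=-16
R0=1-6=-5
R3=(-2)^17=-17
R1=6&15=6
R1=6%16=6
R0=(-5)^6=-3
halt.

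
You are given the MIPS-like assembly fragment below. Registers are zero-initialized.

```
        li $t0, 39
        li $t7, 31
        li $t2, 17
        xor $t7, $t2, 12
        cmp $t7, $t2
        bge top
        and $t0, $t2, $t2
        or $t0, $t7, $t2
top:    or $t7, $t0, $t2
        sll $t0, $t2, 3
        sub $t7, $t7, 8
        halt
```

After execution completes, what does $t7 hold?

li $t0, 39 → $t0=39
li $t7, 31 → $t7=31
li $t2, 17 → $t2=17
xor $t7, $t2, 12 → $t7=17^12=29
cmp $t7, $t2  (cmp 29,17)
bge top: taken
or $t7, $t0, $t2 → $t7=39|17=55
sll $t0, $t2, 3 → $t0=17<<3=136
sub $t7, $t7, 8 → $t7=55-8=47
halt.

47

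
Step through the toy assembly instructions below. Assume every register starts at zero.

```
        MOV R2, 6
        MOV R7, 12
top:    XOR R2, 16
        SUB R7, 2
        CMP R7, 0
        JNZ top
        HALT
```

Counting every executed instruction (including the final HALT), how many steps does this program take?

27

after MOV R2, 6: R2=6
after MOV R7, 12: R7=12
after XOR R2, 16: R2=6^16=22
after SUB R7, 2: R7=12-2=10
CMP R7, 0  (cmp 10,0)
JNZ top: taken
after XOR R2, 16: R2=22^16=6
after SUB R7, 2: R7=10-2=8
CMP R7, 0  (cmp 8,0)
JNZ top: taken
after XOR R2, 16: R2=6^16=22
after SUB R7, 2: R7=8-2=6
CMP R7, 0  (cmp 6,0)
JNZ top: taken
after XOR R2, 16: R2=22^16=6
after SUB R7, 2: R7=6-2=4
CMP R7, 0  (cmp 4,0)
JNZ top: taken
after XOR R2, 16: R2=6^16=22
after SUB R7, 2: R7=4-2=2
CMP R7, 0  (cmp 2,0)
JNZ top: taken
after XOR R2, 16: R2=22^16=6
after SUB R7, 2: R7=2-2=0
CMP R7, 0  (cmp 0,0)
JNZ top: not taken
halt.
Total executed instructions: 27.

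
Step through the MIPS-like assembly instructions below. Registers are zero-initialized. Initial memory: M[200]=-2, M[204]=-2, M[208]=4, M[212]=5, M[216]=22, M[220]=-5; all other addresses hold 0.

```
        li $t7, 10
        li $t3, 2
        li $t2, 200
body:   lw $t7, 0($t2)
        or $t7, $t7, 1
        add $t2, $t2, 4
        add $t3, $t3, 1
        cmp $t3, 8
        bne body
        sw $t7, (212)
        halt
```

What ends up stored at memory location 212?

$t7=10
$t3=2
$t2=200
$t7=M[200]=-2
$t7=(-2)|1=-1
$t2=200+4=204
$t3=2+1=3
cmp $t3, 8  (cmp 3,8)
bne body: taken
$t7=M[204]=-2
$t7=(-2)|1=-1
$t2=204+4=208
$t3=3+1=4
cmp $t3, 8  (cmp 4,8)
bne body: taken
$t7=M[208]=4
$t7=4|1=5
$t2=208+4=212
$t3=4+1=5
cmp $t3, 8  (cmp 5,8)
bne body: taken
$t7=M[212]=5
$t7=5|1=5
$t2=212+4=216
$t3=5+1=6
cmp $t3, 8  (cmp 6,8)
bne body: taken
$t7=M[216]=22
$t7=22|1=23
$t2=216+4=220
$t3=6+1=7
cmp $t3, 8  (cmp 7,8)
bne body: taken
$t7=M[220]=-5
$t7=(-5)|1=-5
$t2=220+4=224
$t3=7+1=8
cmp $t3, 8  (cmp 8,8)
bne body: not taken
sw $t7, (212) → M[212]=-5
halt.

-5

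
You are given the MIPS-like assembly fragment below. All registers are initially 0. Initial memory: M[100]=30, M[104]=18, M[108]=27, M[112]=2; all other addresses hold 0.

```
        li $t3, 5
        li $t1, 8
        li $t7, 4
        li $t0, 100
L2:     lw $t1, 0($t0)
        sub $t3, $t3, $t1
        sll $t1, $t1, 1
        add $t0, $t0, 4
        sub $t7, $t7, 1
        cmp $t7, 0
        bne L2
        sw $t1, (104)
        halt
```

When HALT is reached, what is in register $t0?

li $t3, 5 → $t3=5
li $t1, 8 → $t1=8
li $t7, 4 → $t7=4
li $t0, 100 → $t0=100
lw $t1, 0($t0) → $t1=M[100]=30
sub $t3, $t3, $t1 → $t3=5-30=-25
sll $t1, $t1, 1 → $t1=30<<1=60
add $t0, $t0, 4 → $t0=100+4=104
sub $t7, $t7, 1 → $t7=4-1=3
cmp $t7, 0  (cmp 3,0)
bne L2: taken
lw $t1, 0($t0) → $t1=M[104]=18
sub $t3, $t3, $t1 → $t3=(-25)-18=-43
sll $t1, $t1, 1 → $t1=18<<1=36
add $t0, $t0, 4 → $t0=104+4=108
sub $t7, $t7, 1 → $t7=3-1=2
cmp $t7, 0  (cmp 2,0)
bne L2: taken
lw $t1, 0($t0) → $t1=M[108]=27
sub $t3, $t3, $t1 → $t3=(-43)-27=-70
sll $t1, $t1, 1 → $t1=27<<1=54
add $t0, $t0, 4 → $t0=108+4=112
sub $t7, $t7, 1 → $t7=2-1=1
cmp $t7, 0  (cmp 1,0)
bne L2: taken
lw $t1, 0($t0) → $t1=M[112]=2
sub $t3, $t3, $t1 → $t3=(-70)-2=-72
sll $t1, $t1, 1 → $t1=2<<1=4
add $t0, $t0, 4 → $t0=112+4=116
sub $t7, $t7, 1 → $t7=1-1=0
cmp $t7, 0  (cmp 0,0)
bne L2: not taken
sw $t1, (104) → M[104]=4
halt.

116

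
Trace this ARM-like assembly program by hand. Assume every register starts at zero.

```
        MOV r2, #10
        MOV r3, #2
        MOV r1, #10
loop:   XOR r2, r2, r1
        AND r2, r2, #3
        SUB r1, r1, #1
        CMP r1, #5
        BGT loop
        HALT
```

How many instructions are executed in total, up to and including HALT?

29

MOV r2, #10 → r2=10
MOV r3, #2 → r3=2
MOV r1, #10 → r1=10
XOR r2, r2, r1 → r2=10^10=0
AND r2, r2, #3 → r2=0&3=0
SUB r1, r1, #1 → r1=10-1=9
CMP r1, #5  (cmp 9,5)
BGT loop: taken
XOR r2, r2, r1 → r2=0^9=9
AND r2, r2, #3 → r2=9&3=1
SUB r1, r1, #1 → r1=9-1=8
CMP r1, #5  (cmp 8,5)
BGT loop: taken
XOR r2, r2, r1 → r2=1^8=9
AND r2, r2, #3 → r2=9&3=1
SUB r1, r1, #1 → r1=8-1=7
CMP r1, #5  (cmp 7,5)
BGT loop: taken
XOR r2, r2, r1 → r2=1^7=6
AND r2, r2, #3 → r2=6&3=2
SUB r1, r1, #1 → r1=7-1=6
CMP r1, #5  (cmp 6,5)
BGT loop: taken
XOR r2, r2, r1 → r2=2^6=4
AND r2, r2, #3 → r2=4&3=0
SUB r1, r1, #1 → r1=6-1=5
CMP r1, #5  (cmp 5,5)
BGT loop: not taken
halt.
Total executed instructions: 29.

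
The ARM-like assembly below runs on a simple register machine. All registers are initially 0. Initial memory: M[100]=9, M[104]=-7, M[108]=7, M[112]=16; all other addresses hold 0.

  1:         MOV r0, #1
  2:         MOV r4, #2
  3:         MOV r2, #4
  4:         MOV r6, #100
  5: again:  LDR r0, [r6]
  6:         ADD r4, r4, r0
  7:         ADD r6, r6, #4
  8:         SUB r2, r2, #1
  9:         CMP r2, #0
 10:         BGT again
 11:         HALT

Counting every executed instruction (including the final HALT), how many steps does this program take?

r0=1
r4=2
r2=4
r6=100
r0=M[100]=9
r4=2+9=11
r6=100+4=104
r2=4-1=3
CMP r2, #0  (cmp 3,0)
BGT again: taken
r0=M[104]=-7
r4=11+(-7)=4
r6=104+4=108
r2=3-1=2
CMP r2, #0  (cmp 2,0)
BGT again: taken
r0=M[108]=7
r4=4+7=11
r6=108+4=112
r2=2-1=1
CMP r2, #0  (cmp 1,0)
BGT again: taken
r0=M[112]=16
r4=11+16=27
r6=112+4=116
r2=1-1=0
CMP r2, #0  (cmp 0,0)
BGT again: not taken
halt.
Total executed instructions: 29.

29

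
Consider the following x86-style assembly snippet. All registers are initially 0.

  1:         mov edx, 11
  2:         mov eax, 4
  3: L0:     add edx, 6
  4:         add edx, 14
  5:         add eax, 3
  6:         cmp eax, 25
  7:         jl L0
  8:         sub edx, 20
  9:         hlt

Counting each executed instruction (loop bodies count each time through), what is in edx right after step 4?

edx=11
eax=4
edx=11+6=17
edx=17+14=31
After step 4: edx = 31.

31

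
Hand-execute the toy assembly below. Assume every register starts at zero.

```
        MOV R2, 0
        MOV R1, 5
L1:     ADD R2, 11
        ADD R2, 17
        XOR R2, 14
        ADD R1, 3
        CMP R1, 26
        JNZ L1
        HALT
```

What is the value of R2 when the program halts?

MOV R2, 0 → R2=0
MOV R1, 5 → R1=5
ADD R2, 11 → R2=0+11=11
ADD R2, 17 → R2=11+17=28
XOR R2, 14 → R2=28^14=18
ADD R1, 3 → R1=5+3=8
CMP R1, 26  (cmp 8,26)
JNZ L1: taken
ADD R2, 11 → R2=18+11=29
ADD R2, 17 → R2=29+17=46
XOR R2, 14 → R2=46^14=32
ADD R1, 3 → R1=8+3=11
CMP R1, 26  (cmp 11,26)
JNZ L1: taken
ADD R2, 11 → R2=32+11=43
ADD R2, 17 → R2=43+17=60
XOR R2, 14 → R2=60^14=50
ADD R1, 3 → R1=11+3=14
CMP R1, 26  (cmp 14,26)
JNZ L1: taken
ADD R2, 11 → R2=50+11=61
ADD R2, 17 → R2=61+17=78
XOR R2, 14 → R2=78^14=64
ADD R1, 3 → R1=14+3=17
CMP R1, 26  (cmp 17,26)
JNZ L1: taken
ADD R2, 11 → R2=64+11=75
ADD R2, 17 → R2=75+17=92
XOR R2, 14 → R2=92^14=82
ADD R1, 3 → R1=17+3=20
CMP R1, 26  (cmp 20,26)
JNZ L1: taken
ADD R2, 11 → R2=82+11=93
ADD R2, 17 → R2=93+17=110
XOR R2, 14 → R2=110^14=96
ADD R1, 3 → R1=20+3=23
CMP R1, 26  (cmp 23,26)
JNZ L1: taken
ADD R2, 11 → R2=96+11=107
ADD R2, 17 → R2=107+17=124
XOR R2, 14 → R2=124^14=114
ADD R1, 3 → R1=23+3=26
CMP R1, 26  (cmp 26,26)
JNZ L1: not taken
halt.

114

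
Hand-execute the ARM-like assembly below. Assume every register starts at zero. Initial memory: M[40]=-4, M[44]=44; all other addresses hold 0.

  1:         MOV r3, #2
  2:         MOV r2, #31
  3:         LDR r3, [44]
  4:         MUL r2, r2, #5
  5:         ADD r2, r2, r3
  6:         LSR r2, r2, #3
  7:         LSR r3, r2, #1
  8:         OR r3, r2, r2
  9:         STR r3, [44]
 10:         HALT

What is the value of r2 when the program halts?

24

MOV r3, #2 → r3=2
MOV r2, #31 → r2=31
LDR r3, [44] → r3=M[44]=44
MUL r2, r2, #5 → r2=31*5=155
ADD r2, r2, r3 → r2=155+44=199
LSR r2, r2, #3 → r2=199>>3=24
LSR r3, r2, #1 → r3=24>>1=12
OR r3, r2, r2 → r3=24|24=24
STR r3, [44] → M[44]=24
halt.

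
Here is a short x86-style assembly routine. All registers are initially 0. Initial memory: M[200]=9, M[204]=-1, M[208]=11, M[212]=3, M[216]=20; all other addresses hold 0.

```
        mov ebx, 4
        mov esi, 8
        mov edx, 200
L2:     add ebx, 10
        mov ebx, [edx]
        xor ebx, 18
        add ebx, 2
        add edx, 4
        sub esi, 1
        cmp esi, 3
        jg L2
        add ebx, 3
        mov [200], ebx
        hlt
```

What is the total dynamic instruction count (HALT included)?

mov ebx, 4 → ebx=4
mov esi, 8 → esi=8
mov edx, 200 → edx=200
add ebx, 10 → ebx=4+10=14
mov ebx, [edx] → ebx=M[200]=9
xor ebx, 18 → ebx=9^18=27
add ebx, 2 → ebx=27+2=29
add edx, 4 → edx=200+4=204
sub esi, 1 → esi=8-1=7
cmp esi, 3  (cmp 7,3)
jg L2: taken
add ebx, 10 → ebx=29+10=39
mov ebx, [edx] → ebx=M[204]=-1
xor ebx, 18 → ebx=(-1)^18=-19
add ebx, 2 → ebx=(-19)+2=-17
add edx, 4 → edx=204+4=208
sub esi, 1 → esi=7-1=6
cmp esi, 3  (cmp 6,3)
jg L2: taken
add ebx, 10 → ebx=(-17)+10=-7
mov ebx, [edx] → ebx=M[208]=11
xor ebx, 18 → ebx=11^18=25
add ebx, 2 → ebx=25+2=27
add edx, 4 → edx=208+4=212
sub esi, 1 → esi=6-1=5
cmp esi, 3  (cmp 5,3)
jg L2: taken
add ebx, 10 → ebx=27+10=37
mov ebx, [edx] → ebx=M[212]=3
xor ebx, 18 → ebx=3^18=17
add ebx, 2 → ebx=17+2=19
add edx, 4 → edx=212+4=216
sub esi, 1 → esi=5-1=4
cmp esi, 3  (cmp 4,3)
jg L2: taken
add ebx, 10 → ebx=19+10=29
mov ebx, [edx] → ebx=M[216]=20
xor ebx, 18 → ebx=20^18=6
add ebx, 2 → ebx=6+2=8
add edx, 4 → edx=216+4=220
sub esi, 1 → esi=4-1=3
cmp esi, 3  (cmp 3,3)
jg L2: not taken
add ebx, 3 → ebx=8+3=11
mov [200], ebx → M[200]=11
halt.
Total executed instructions: 46.

46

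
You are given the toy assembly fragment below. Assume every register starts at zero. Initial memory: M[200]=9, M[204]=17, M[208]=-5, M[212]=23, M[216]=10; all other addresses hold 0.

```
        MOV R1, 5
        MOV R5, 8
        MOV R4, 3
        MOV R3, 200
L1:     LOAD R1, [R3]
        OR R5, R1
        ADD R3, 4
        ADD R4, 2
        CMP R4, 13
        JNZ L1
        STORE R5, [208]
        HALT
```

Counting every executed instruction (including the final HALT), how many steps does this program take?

36

R1=5
R5=8
R4=3
R3=200
R1=M[200]=9
R5=8|9=9
R3=200+4=204
R4=3+2=5
CMP R4, 13  (cmp 5,13)
JNZ L1: taken
R1=M[204]=17
R5=9|17=25
R3=204+4=208
R4=5+2=7
CMP R4, 13  (cmp 7,13)
JNZ L1: taken
R1=M[208]=-5
R5=25|(-5)=-5
R3=208+4=212
R4=7+2=9
CMP R4, 13  (cmp 9,13)
JNZ L1: taken
R1=M[212]=23
R5=(-5)|23=-1
R3=212+4=216
R4=9+2=11
CMP R4, 13  (cmp 11,13)
JNZ L1: taken
R1=M[216]=10
R5=(-1)|10=-1
R3=216+4=220
R4=11+2=13
CMP R4, 13  (cmp 13,13)
JNZ L1: not taken
STORE R5, [208] → M[208]=-1
halt.
Total executed instructions: 36.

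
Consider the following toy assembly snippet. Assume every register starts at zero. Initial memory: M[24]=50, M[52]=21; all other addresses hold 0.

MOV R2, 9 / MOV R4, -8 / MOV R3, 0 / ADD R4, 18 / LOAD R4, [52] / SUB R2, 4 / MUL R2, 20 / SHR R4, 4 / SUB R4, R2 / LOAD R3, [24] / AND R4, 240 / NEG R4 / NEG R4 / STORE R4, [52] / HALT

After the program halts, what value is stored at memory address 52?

144

after MOV R2, 9: R2=9
after MOV R4, -8: R4=-8
after MOV R3, 0: R3=0
after ADD R4, 18: R4=(-8)+18=10
after LOAD R4, [52]: R4=M[52]=21
after SUB R2, 4: R2=9-4=5
after MUL R2, 20: R2=5*20=100
after SHR R4, 4: R4=21>>4=1
after SUB R4, R2: R4=1-100=-99
after LOAD R3, [24]: R3=M[24]=50
after AND R4, 240: R4=(-99)&240=144
after NEG R4: R4=-(144)=-144
after NEG R4: R4=-(-144)=144
STORE R4, [52] → M[52]=144
halt.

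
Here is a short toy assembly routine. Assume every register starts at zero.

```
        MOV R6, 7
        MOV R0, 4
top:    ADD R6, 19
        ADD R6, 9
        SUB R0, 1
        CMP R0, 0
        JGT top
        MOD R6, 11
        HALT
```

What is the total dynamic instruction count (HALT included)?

R6=7
R0=4
R6=7+19=26
R6=26+9=35
R0=4-1=3
CMP R0, 0  (cmp 3,0)
JGT top: taken
R6=35+19=54
R6=54+9=63
R0=3-1=2
CMP R0, 0  (cmp 2,0)
JGT top: taken
R6=63+19=82
R6=82+9=91
R0=2-1=1
CMP R0, 0  (cmp 1,0)
JGT top: taken
R6=91+19=110
R6=110+9=119
R0=1-1=0
CMP R0, 0  (cmp 0,0)
JGT top: not taken
R6=119%11=9
halt.
Total executed instructions: 24.

24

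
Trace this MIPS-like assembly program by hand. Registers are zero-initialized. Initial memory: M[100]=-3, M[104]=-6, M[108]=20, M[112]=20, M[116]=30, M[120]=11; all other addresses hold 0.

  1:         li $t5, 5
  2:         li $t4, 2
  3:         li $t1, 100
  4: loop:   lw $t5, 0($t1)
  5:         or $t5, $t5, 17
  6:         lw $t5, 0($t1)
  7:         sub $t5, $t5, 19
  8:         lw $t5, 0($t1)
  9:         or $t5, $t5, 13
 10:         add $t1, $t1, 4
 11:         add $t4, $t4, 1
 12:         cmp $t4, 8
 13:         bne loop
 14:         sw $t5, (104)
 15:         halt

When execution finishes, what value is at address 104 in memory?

$t5=5
$t4=2
$t1=100
$t5=M[100]=-3
$t5=(-3)|17=-3
$t5=M[100]=-3
$t5=(-3)-19=-22
$t5=M[100]=-3
$t5=(-3)|13=-3
$t1=100+4=104
$t4=2+1=3
cmp $t4, 8  (cmp 3,8)
bne loop: taken
$t5=M[104]=-6
$t5=(-6)|17=-5
$t5=M[104]=-6
$t5=(-6)-19=-25
$t5=M[104]=-6
$t5=(-6)|13=-1
$t1=104+4=108
$t4=3+1=4
cmp $t4, 8  (cmp 4,8)
bne loop: taken
$t5=M[108]=20
$t5=20|17=21
$t5=M[108]=20
$t5=20-19=1
$t5=M[108]=20
$t5=20|13=29
$t1=108+4=112
$t4=4+1=5
cmp $t4, 8  (cmp 5,8)
bne loop: taken
$t5=M[112]=20
$t5=20|17=21
$t5=M[112]=20
$t5=20-19=1
$t5=M[112]=20
$t5=20|13=29
$t1=112+4=116
$t4=5+1=6
cmp $t4, 8  (cmp 6,8)
bne loop: taken
$t5=M[116]=30
$t5=30|17=31
$t5=M[116]=30
$t5=30-19=11
$t5=M[116]=30
$t5=30|13=31
$t1=116+4=120
$t4=6+1=7
cmp $t4, 8  (cmp 7,8)
bne loop: taken
$t5=M[120]=11
$t5=11|17=27
$t5=M[120]=11
$t5=11-19=-8
$t5=M[120]=11
$t5=11|13=15
$t1=120+4=124
$t4=7+1=8
cmp $t4, 8  (cmp 8,8)
bne loop: not taken
sw $t5, (104) → M[104]=15
halt.

15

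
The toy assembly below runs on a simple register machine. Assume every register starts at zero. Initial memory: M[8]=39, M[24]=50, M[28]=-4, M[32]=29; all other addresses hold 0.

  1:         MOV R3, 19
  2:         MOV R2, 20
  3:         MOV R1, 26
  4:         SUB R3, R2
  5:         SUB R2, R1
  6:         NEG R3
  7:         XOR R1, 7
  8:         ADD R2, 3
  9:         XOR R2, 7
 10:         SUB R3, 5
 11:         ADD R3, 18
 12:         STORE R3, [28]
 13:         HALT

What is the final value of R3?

14

after MOV R3, 19: R3=19
after MOV R2, 20: R2=20
after MOV R1, 26: R1=26
after SUB R3, R2: R3=19-20=-1
after SUB R2, R1: R2=20-26=-6
after NEG R3: R3=-(-1)=1
after XOR R1, 7: R1=26^7=29
after ADD R2, 3: R2=(-6)+3=-3
after XOR R2, 7: R2=(-3)^7=-6
after SUB R3, 5: R3=1-5=-4
after ADD R3, 18: R3=(-4)+18=14
STORE R3, [28] → M[28]=14
halt.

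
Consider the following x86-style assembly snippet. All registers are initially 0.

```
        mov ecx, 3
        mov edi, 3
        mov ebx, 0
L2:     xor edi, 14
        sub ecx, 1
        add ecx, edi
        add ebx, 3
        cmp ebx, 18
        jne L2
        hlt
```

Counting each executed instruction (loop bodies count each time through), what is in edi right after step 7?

13

after mov ecx, 3: ecx=3
after mov edi, 3: edi=3
after mov ebx, 0: ebx=0
after xor edi, 14: edi=3^14=13
after sub ecx, 1: ecx=3-1=2
after add ecx, edi: ecx=2+13=15
after add ebx, 3: ebx=0+3=3
After step 7: edi = 13.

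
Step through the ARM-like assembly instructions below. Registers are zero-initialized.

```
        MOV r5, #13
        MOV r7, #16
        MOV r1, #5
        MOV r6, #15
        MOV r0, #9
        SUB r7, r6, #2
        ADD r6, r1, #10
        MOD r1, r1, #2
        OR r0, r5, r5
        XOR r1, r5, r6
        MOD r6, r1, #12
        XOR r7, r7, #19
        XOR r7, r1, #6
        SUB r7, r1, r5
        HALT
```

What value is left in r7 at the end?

r5=13
r7=16
r1=5
r6=15
r0=9
r7=15-2=13
r6=5+10=15
r1=5%2=1
r0=13|13=13
r1=13^15=2
r6=2%12=2
r7=13^19=30
r7=2^6=4
r7=2-13=-11
halt.

-11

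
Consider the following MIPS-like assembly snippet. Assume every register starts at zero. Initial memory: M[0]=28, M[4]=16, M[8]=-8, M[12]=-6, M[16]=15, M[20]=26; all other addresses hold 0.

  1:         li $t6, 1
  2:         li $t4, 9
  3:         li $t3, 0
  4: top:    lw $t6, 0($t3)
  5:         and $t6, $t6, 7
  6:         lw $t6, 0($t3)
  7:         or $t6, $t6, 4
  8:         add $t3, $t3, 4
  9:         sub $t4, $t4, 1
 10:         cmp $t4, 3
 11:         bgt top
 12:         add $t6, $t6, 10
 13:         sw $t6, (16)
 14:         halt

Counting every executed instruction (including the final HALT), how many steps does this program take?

54

$t6=1
$t4=9
$t3=0
$t6=M[0]=28
$t6=28&7=4
$t6=M[0]=28
$t6=28|4=28
$t3=0+4=4
$t4=9-1=8
cmp $t4, 3  (cmp 8,3)
bgt top: taken
$t6=M[4]=16
$t6=16&7=0
$t6=M[4]=16
$t6=16|4=20
$t3=4+4=8
$t4=8-1=7
cmp $t4, 3  (cmp 7,3)
bgt top: taken
$t6=M[8]=-8
$t6=(-8)&7=0
$t6=M[8]=-8
$t6=(-8)|4=-4
$t3=8+4=12
$t4=7-1=6
cmp $t4, 3  (cmp 6,3)
bgt top: taken
$t6=M[12]=-6
$t6=(-6)&7=2
$t6=M[12]=-6
$t6=(-6)|4=-2
$t3=12+4=16
$t4=6-1=5
cmp $t4, 3  (cmp 5,3)
bgt top: taken
$t6=M[16]=15
$t6=15&7=7
$t6=M[16]=15
$t6=15|4=15
$t3=16+4=20
$t4=5-1=4
cmp $t4, 3  (cmp 4,3)
bgt top: taken
$t6=M[20]=26
$t6=26&7=2
$t6=M[20]=26
$t6=26|4=30
$t3=20+4=24
$t4=4-1=3
cmp $t4, 3  (cmp 3,3)
bgt top: not taken
$t6=30+10=40
sw $t6, (16) → M[16]=40
halt.
Total executed instructions: 54.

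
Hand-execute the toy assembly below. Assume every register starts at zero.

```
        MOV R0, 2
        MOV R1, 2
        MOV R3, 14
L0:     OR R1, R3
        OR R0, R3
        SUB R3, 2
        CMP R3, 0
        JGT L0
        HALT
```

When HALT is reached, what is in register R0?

14

after MOV R0, 2: R0=2
after MOV R1, 2: R1=2
after MOV R3, 14: R3=14
after OR R1, R3: R1=2|14=14
after OR R0, R3: R0=2|14=14
after SUB R3, 2: R3=14-2=12
CMP R3, 0  (cmp 12,0)
JGT L0: taken
after OR R1, R3: R1=14|12=14
after OR R0, R3: R0=14|12=14
after SUB R3, 2: R3=12-2=10
CMP R3, 0  (cmp 10,0)
JGT L0: taken
after OR R1, R3: R1=14|10=14
after OR R0, R3: R0=14|10=14
after SUB R3, 2: R3=10-2=8
CMP R3, 0  (cmp 8,0)
JGT L0: taken
after OR R1, R3: R1=14|8=14
after OR R0, R3: R0=14|8=14
after SUB R3, 2: R3=8-2=6
CMP R3, 0  (cmp 6,0)
JGT L0: taken
after OR R1, R3: R1=14|6=14
after OR R0, R3: R0=14|6=14
after SUB R3, 2: R3=6-2=4
CMP R3, 0  (cmp 4,0)
JGT L0: taken
after OR R1, R3: R1=14|4=14
after OR R0, R3: R0=14|4=14
after SUB R3, 2: R3=4-2=2
CMP R3, 0  (cmp 2,0)
JGT L0: taken
after OR R1, R3: R1=14|2=14
after OR R0, R3: R0=14|2=14
after SUB R3, 2: R3=2-2=0
CMP R3, 0  (cmp 0,0)
JGT L0: not taken
halt.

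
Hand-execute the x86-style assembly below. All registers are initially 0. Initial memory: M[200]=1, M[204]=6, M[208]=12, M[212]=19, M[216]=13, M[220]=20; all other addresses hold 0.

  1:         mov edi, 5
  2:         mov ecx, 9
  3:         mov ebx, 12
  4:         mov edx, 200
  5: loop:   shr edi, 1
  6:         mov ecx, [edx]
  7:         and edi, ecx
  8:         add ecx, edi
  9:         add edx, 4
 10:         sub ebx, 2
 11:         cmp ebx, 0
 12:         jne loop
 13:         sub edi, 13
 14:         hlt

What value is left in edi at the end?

mov edi, 5 → edi=5
mov ecx, 9 → ecx=9
mov ebx, 12 → ebx=12
mov edx, 200 → edx=200
shr edi, 1 → edi=5>>1=2
mov ecx, [edx] → ecx=M[200]=1
and edi, ecx → edi=2&1=0
add ecx, edi → ecx=1+0=1
add edx, 4 → edx=200+4=204
sub ebx, 2 → ebx=12-2=10
cmp ebx, 0  (cmp 10,0)
jne loop: taken
shr edi, 1 → edi=0>>1=0
mov ecx, [edx] → ecx=M[204]=6
and edi, ecx → edi=0&6=0
add ecx, edi → ecx=6+0=6
add edx, 4 → edx=204+4=208
sub ebx, 2 → ebx=10-2=8
cmp ebx, 0  (cmp 8,0)
jne loop: taken
shr edi, 1 → edi=0>>1=0
mov ecx, [edx] → ecx=M[208]=12
and edi, ecx → edi=0&12=0
add ecx, edi → ecx=12+0=12
add edx, 4 → edx=208+4=212
sub ebx, 2 → ebx=8-2=6
cmp ebx, 0  (cmp 6,0)
jne loop: taken
shr edi, 1 → edi=0>>1=0
mov ecx, [edx] → ecx=M[212]=19
and edi, ecx → edi=0&19=0
add ecx, edi → ecx=19+0=19
add edx, 4 → edx=212+4=216
sub ebx, 2 → ebx=6-2=4
cmp ebx, 0  (cmp 4,0)
jne loop: taken
shr edi, 1 → edi=0>>1=0
mov ecx, [edx] → ecx=M[216]=13
and edi, ecx → edi=0&13=0
add ecx, edi → ecx=13+0=13
add edx, 4 → edx=216+4=220
sub ebx, 2 → ebx=4-2=2
cmp ebx, 0  (cmp 2,0)
jne loop: taken
shr edi, 1 → edi=0>>1=0
mov ecx, [edx] → ecx=M[220]=20
and edi, ecx → edi=0&20=0
add ecx, edi → ecx=20+0=20
add edx, 4 → edx=220+4=224
sub ebx, 2 → ebx=2-2=0
cmp ebx, 0  (cmp 0,0)
jne loop: not taken
sub edi, 13 → edi=0-13=-13
halt.

-13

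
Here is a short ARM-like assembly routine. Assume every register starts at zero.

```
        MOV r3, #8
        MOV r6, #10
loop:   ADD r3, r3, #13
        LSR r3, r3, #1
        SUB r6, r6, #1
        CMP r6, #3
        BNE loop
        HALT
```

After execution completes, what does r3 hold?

r3=8
r6=10
r3=8+13=21
r3=21>>1=10
r6=10-1=9
CMP r6, #3  (cmp 9,3)
BNE loop: taken
r3=10+13=23
r3=23>>1=11
r6=9-1=8
CMP r6, #3  (cmp 8,3)
BNE loop: taken
r3=11+13=24
r3=24>>1=12
r6=8-1=7
CMP r6, #3  (cmp 7,3)
BNE loop: taken
r3=12+13=25
r3=25>>1=12
r6=7-1=6
CMP r6, #3  (cmp 6,3)
BNE loop: taken
r3=12+13=25
r3=25>>1=12
r6=6-1=5
CMP r6, #3  (cmp 5,3)
BNE loop: taken
r3=12+13=25
r3=25>>1=12
r6=5-1=4
CMP r6, #3  (cmp 4,3)
BNE loop: taken
r3=12+13=25
r3=25>>1=12
r6=4-1=3
CMP r6, #3  (cmp 3,3)
BNE loop: not taken
halt.

12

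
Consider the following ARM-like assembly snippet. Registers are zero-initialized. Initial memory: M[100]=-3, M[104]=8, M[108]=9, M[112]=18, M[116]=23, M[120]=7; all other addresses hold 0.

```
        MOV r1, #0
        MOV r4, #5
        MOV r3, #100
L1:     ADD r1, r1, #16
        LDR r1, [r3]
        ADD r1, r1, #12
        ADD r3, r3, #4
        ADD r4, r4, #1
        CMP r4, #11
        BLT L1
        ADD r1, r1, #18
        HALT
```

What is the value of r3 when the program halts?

r1=0
r4=5
r3=100
r1=0+16=16
r1=M[100]=-3
r1=(-3)+12=9
r3=100+4=104
r4=5+1=6
CMP r4, #11  (cmp 6,11)
BLT L1: taken
r1=9+16=25
r1=M[104]=8
r1=8+12=20
r3=104+4=108
r4=6+1=7
CMP r4, #11  (cmp 7,11)
BLT L1: taken
r1=20+16=36
r1=M[108]=9
r1=9+12=21
r3=108+4=112
r4=7+1=8
CMP r4, #11  (cmp 8,11)
BLT L1: taken
r1=21+16=37
r1=M[112]=18
r1=18+12=30
r3=112+4=116
r4=8+1=9
CMP r4, #11  (cmp 9,11)
BLT L1: taken
r1=30+16=46
r1=M[116]=23
r1=23+12=35
r3=116+4=120
r4=9+1=10
CMP r4, #11  (cmp 10,11)
BLT L1: taken
r1=35+16=51
r1=M[120]=7
r1=7+12=19
r3=120+4=124
r4=10+1=11
CMP r4, #11  (cmp 11,11)
BLT L1: not taken
r1=19+18=37
halt.

124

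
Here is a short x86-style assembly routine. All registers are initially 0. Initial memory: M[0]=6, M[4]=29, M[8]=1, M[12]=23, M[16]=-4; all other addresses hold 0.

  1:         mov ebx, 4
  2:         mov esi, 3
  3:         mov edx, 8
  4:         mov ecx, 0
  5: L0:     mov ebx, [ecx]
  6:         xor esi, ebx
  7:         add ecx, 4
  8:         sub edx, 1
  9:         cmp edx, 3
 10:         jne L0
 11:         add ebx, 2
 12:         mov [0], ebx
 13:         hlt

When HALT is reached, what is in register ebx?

ebx=4
esi=3
edx=8
ecx=0
ebx=M[0]=6
esi=3^6=5
ecx=0+4=4
edx=8-1=7
cmp edx, 3  (cmp 7,3)
jne L0: taken
ebx=M[4]=29
esi=5^29=24
ecx=4+4=8
edx=7-1=6
cmp edx, 3  (cmp 6,3)
jne L0: taken
ebx=M[8]=1
esi=24^1=25
ecx=8+4=12
edx=6-1=5
cmp edx, 3  (cmp 5,3)
jne L0: taken
ebx=M[12]=23
esi=25^23=14
ecx=12+4=16
edx=5-1=4
cmp edx, 3  (cmp 4,3)
jne L0: taken
ebx=M[16]=-4
esi=14^(-4)=-14
ecx=16+4=20
edx=4-1=3
cmp edx, 3  (cmp 3,3)
jne L0: not taken
ebx=(-4)+2=-2
mov [0], ebx → M[0]=-2
halt.

-2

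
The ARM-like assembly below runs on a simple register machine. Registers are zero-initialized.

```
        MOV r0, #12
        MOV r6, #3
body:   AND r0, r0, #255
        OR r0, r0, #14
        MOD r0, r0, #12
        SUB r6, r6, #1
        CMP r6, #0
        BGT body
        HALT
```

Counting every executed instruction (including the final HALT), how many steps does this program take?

21

MOV r0, #12 → r0=12
MOV r6, #3 → r6=3
AND r0, r0, #255 → r0=12&255=12
OR r0, r0, #14 → r0=12|14=14
MOD r0, r0, #12 → r0=14%12=2
SUB r6, r6, #1 → r6=3-1=2
CMP r6, #0  (cmp 2,0)
BGT body: taken
AND r0, r0, #255 → r0=2&255=2
OR r0, r0, #14 → r0=2|14=14
MOD r0, r0, #12 → r0=14%12=2
SUB r6, r6, #1 → r6=2-1=1
CMP r6, #0  (cmp 1,0)
BGT body: taken
AND r0, r0, #255 → r0=2&255=2
OR r0, r0, #14 → r0=2|14=14
MOD r0, r0, #12 → r0=14%12=2
SUB r6, r6, #1 → r6=1-1=0
CMP r6, #0  (cmp 0,0)
BGT body: not taken
halt.
Total executed instructions: 21.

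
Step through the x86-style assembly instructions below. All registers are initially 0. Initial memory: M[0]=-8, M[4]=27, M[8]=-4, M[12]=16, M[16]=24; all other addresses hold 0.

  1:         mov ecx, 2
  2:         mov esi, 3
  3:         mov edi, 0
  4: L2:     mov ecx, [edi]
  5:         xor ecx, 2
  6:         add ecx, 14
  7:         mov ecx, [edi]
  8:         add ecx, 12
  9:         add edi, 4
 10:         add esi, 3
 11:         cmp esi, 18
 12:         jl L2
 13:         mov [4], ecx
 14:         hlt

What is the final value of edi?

20

after mov ecx, 2: ecx=2
after mov esi, 3: esi=3
after mov edi, 0: edi=0
after mov ecx, [edi]: ecx=M[0]=-8
after xor ecx, 2: ecx=(-8)^2=-6
after add ecx, 14: ecx=(-6)+14=8
after mov ecx, [edi]: ecx=M[0]=-8
after add ecx, 12: ecx=(-8)+12=4
after add edi, 4: edi=0+4=4
after add esi, 3: esi=3+3=6
cmp esi, 18  (cmp 6,18)
jl L2: taken
after mov ecx, [edi]: ecx=M[4]=27
after xor ecx, 2: ecx=27^2=25
after add ecx, 14: ecx=25+14=39
after mov ecx, [edi]: ecx=M[4]=27
after add ecx, 12: ecx=27+12=39
after add edi, 4: edi=4+4=8
after add esi, 3: esi=6+3=9
cmp esi, 18  (cmp 9,18)
jl L2: taken
after mov ecx, [edi]: ecx=M[8]=-4
after xor ecx, 2: ecx=(-4)^2=-2
after add ecx, 14: ecx=(-2)+14=12
after mov ecx, [edi]: ecx=M[8]=-4
after add ecx, 12: ecx=(-4)+12=8
after add edi, 4: edi=8+4=12
after add esi, 3: esi=9+3=12
cmp esi, 18  (cmp 12,18)
jl L2: taken
after mov ecx, [edi]: ecx=M[12]=16
after xor ecx, 2: ecx=16^2=18
after add ecx, 14: ecx=18+14=32
after mov ecx, [edi]: ecx=M[12]=16
after add ecx, 12: ecx=16+12=28
after add edi, 4: edi=12+4=16
after add esi, 3: esi=12+3=15
cmp esi, 18  (cmp 15,18)
jl L2: taken
after mov ecx, [edi]: ecx=M[16]=24
after xor ecx, 2: ecx=24^2=26
after add ecx, 14: ecx=26+14=40
after mov ecx, [edi]: ecx=M[16]=24
after add ecx, 12: ecx=24+12=36
after add edi, 4: edi=16+4=20
after add esi, 3: esi=15+3=18
cmp esi, 18  (cmp 18,18)
jl L2: not taken
mov [4], ecx → M[4]=36
halt.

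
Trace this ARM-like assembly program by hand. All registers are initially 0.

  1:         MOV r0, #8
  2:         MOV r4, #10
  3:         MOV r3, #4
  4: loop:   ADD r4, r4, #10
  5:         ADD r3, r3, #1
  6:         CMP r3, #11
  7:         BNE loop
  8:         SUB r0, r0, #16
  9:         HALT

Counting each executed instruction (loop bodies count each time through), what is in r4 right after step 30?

MOV r0, #8 → r0=8
MOV r4, #10 → r4=10
MOV r3, #4 → r3=4
ADD r4, r4, #10 → r4=10+10=20
ADD r3, r3, #1 → r3=4+1=5
CMP r3, #11  (cmp 5,11)
BNE loop: taken
ADD r4, r4, #10 → r4=20+10=30
ADD r3, r3, #1 → r3=5+1=6
CMP r3, #11  (cmp 6,11)
BNE loop: taken
ADD r4, r4, #10 → r4=30+10=40
ADD r3, r3, #1 → r3=6+1=7
CMP r3, #11  (cmp 7,11)
BNE loop: taken
ADD r4, r4, #10 → r4=40+10=50
ADD r3, r3, #1 → r3=7+1=8
CMP r3, #11  (cmp 8,11)
BNE loop: taken
ADD r4, r4, #10 → r4=50+10=60
ADD r3, r3, #1 → r3=8+1=9
CMP r3, #11  (cmp 9,11)
BNE loop: taken
ADD r4, r4, #10 → r4=60+10=70
ADD r3, r3, #1 → r3=9+1=10
CMP r3, #11  (cmp 10,11)
BNE loop: taken
ADD r4, r4, #10 → r4=70+10=80
ADD r3, r3, #1 → r3=10+1=11
CMP r3, #11  (cmp 11,11)
After step 30: r4 = 80.

80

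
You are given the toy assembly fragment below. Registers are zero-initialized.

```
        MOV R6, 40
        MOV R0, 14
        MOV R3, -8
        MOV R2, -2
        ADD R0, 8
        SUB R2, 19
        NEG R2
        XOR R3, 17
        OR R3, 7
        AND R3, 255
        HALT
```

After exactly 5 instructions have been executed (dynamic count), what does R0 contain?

R6=40
R0=14
R3=-8
R2=-2
R0=14+8=22
After step 5: R0 = 22.

22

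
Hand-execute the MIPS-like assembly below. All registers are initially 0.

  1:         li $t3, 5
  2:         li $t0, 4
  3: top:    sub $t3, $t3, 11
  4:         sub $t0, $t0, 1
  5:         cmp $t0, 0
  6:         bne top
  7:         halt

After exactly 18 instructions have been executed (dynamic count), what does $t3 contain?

$t3=5
$t0=4
$t3=5-11=-6
$t0=4-1=3
cmp $t0, 0  (cmp 3,0)
bne top: taken
$t3=(-6)-11=-17
$t0=3-1=2
cmp $t0, 0  (cmp 2,0)
bne top: taken
$t3=(-17)-11=-28
$t0=2-1=1
cmp $t0, 0  (cmp 1,0)
bne top: taken
$t3=(-28)-11=-39
$t0=1-1=0
cmp $t0, 0  (cmp 0,0)
bne top: not taken
After step 18: $t3 = -39.

-39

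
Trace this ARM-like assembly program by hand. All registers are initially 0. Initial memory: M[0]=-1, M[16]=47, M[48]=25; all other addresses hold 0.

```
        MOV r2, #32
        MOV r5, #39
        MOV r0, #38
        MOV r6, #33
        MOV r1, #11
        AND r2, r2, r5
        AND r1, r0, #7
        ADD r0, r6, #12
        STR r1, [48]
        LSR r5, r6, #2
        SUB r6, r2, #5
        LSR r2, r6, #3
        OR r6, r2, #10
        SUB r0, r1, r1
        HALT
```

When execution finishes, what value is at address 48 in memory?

6

after MOV r2, #32: r2=32
after MOV r5, #39: r5=39
after MOV r0, #38: r0=38
after MOV r6, #33: r6=33
after MOV r1, #11: r1=11
after AND r2, r2, r5: r2=32&39=32
after AND r1, r0, #7: r1=38&7=6
after ADD r0, r6, #12: r0=33+12=45
STR r1, [48] → M[48]=6
after LSR r5, r6, #2: r5=33>>2=8
after SUB r6, r2, #5: r6=32-5=27
after LSR r2, r6, #3: r2=27>>3=3
after OR r6, r2, #10: r6=3|10=11
after SUB r0, r1, r1: r0=6-6=0
halt.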